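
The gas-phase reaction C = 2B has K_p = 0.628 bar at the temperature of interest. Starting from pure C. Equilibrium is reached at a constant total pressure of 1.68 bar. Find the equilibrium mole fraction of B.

y_B = 0.452

Let X = conversion of C (basis 1 mol C); extent of reaction ξ = X.
Species balance: n_C = 1 − X; n_B = 2X.
Total moles n_T = 1 + X.
y_i = n_i/n_T, p_i = y_i·P. K_p = p_B^2 / (p_C).
This yields a degree-2 equation in X; solving on (0,1), X = 0.292.
Then n_B = 0.585, n_T = 1.29, so y_B = 0.452.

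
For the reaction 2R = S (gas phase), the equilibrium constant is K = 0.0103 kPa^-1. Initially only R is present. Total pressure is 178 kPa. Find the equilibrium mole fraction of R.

y_R = 0.515

Basis: 1 mol R initially; let X = conversion of R. Extent ξ = 0.5X.
Species balance: n_R = 1 − X; n_S = 0.5X.
Summing: n_T = 1 − 0.5X.
With p_i = (n_i/n_T)P, K = p_S / (p_R^2).
Setting this equal to 0.0103 kPa^-1 and taking the physical root (0 < X < 1) gives X = 0.654.
Then n_R = 0.346, n_T = 0.673, so y_R = 0.515.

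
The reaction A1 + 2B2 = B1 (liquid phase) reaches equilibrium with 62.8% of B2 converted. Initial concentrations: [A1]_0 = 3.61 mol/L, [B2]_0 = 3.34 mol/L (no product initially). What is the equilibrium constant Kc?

Kc = 0.265 (mol/L)^-2

Let X = conversion of B2.
Concentrations: [A1] = 3.61 − 1.67X; [B2] = 3.34 − 3.34X; [B1] = 1.67X.
At X = 0.628: [A1] = 2.56, [B2] = 1.24, [B1] = 1.05.
Kc = [B1] / ([A1] [B2]^2) = 0.265 (mol/L)^-2.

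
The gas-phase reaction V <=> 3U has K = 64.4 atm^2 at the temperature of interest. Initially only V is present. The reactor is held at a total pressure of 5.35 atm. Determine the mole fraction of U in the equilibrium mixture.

Basis: 1 mol V initially; let X = conversion of V. Extent ξ = X.
Mole table: n_V = 1 − X; n_U = 3X.
n_T = Σnᵢ = 1 + 2X.
y_i = n_i/n_T, p_i = y_i·P. K = p_U^3 / (p_V).
This yields a degree-3 equation in X; solving on (0,1), X = 0.549.
Then n_U = 1.65, n_T = 2.1, so y_U = 0.785.

y_U = 0.785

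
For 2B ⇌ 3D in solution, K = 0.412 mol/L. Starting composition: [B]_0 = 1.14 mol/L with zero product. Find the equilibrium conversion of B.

Let X = conversion of B; extent ξ = 1.14X/2 mol/L.
Concentrations: [B] = 1.14 − 1.14X; [D] = 1.71X.
K = [D]^3 / ([B]^2).
Solving K = 0.412 for X ∈ (0,1): X = 0.355.

X = 0.355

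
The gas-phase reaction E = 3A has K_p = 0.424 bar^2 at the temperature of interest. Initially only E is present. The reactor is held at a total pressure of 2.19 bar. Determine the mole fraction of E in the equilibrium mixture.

y_E = 0.620

Basis: 1 mol E initially; let X = conversion of E. Extent ξ = X.
At extent ξ: n_E = 1 − X; n_A = 3X.
Summing: n_T = 1 + 2X.
With p_i = (n_i/n_T)P, K_p = p_A^3 / (p_E).
This yields a degree-3 equation in X; solving on (0,1), X = 0.170.
Then n_E = 0.83, n_T = 1.34, so y_E = 0.620.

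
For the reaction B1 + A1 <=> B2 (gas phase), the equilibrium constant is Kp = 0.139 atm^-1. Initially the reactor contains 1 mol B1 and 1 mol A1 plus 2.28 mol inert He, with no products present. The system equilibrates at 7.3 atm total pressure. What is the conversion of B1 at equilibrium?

Basis: 1 mol B1 initially; let X = conversion of B1. Extent ξ = X.
Mole table: n_B1 = 1 − X; n_A1 = 1 − X; n_B2 = X; n_I = 2.28 (inert).
Summing: n_T = 4.28 − X.
With p_i = (n_i/n_T)P, Kp = p_B2 / (p_B1 p_A1).
Setting this equal to 0.139 atm^-1 and taking the physical root (0 < X < 1) gives X = 0.170.

X = 0.170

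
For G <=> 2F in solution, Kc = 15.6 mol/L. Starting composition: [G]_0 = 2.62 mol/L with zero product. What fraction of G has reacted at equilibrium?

X = 0.685

Let X = conversion of G; extent ξ = 2.62·X mol/L.
Concentrations: [G] = 2.62 − 2.62X; [F] = 5.24X.
Kc = [F]^2 / ([G]).
Solving Kc = 15.6 for X ∈ (0,1): X = 0.685.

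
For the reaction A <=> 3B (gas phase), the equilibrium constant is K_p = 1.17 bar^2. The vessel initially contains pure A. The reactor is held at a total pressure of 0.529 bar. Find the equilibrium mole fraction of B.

Let X = conversion of A (basis 1 mol A); extent of reaction ξ = X.
At extent ξ: n_A = 1 − X; n_B = 3X.
Total moles n_T = 1 + 2X.
y_i = n_i/n_T, p_i = y_i·P. K_p = p_B^3 / (p_A).
Setting this equal to 1.17 bar^2 and taking the physical root (0 < X < 1) gives X = 0.657.
Then n_B = 1.97, n_T = 2.31, so y_B = 0.852.

y_B = 0.852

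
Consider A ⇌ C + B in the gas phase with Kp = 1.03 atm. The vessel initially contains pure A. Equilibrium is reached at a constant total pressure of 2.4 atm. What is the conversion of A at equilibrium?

X = 0.548

Take 1 mol A as basis and let X be its fractional conversion, so ξ = X.
Species balance: n_A = 1 − X; n_C = X; n_B = X.
n_T = Σnᵢ = 1 + X.
With p_i = (n_i/n_T)P, Kp = p_C p_B / (p_A).
Setting this equal to 1.03 atm and taking the physical root (0 < X < 1) gives X = 0.548.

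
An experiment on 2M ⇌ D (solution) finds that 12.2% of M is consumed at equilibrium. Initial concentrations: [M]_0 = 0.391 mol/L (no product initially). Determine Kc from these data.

Kc = 0.202 L/mol

Let X = conversion of M.
Concentrations: [M] = 0.391 − 0.391X; [D] = 0.196X.
At X = 0.122: [M] = 0.343, [D] = 0.0239.
Kc = [D] / ([M]^2) = 0.202 L/mol.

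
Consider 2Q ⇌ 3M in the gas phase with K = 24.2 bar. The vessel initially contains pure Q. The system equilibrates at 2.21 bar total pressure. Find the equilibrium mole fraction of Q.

y_Q = 0.212

Basis: 1 mol Q initially; let X = conversion of Q. Extent ξ = 0.5X.
Species balance: n_Q = 1 − X; n_M = 1.5X.
n_T = Σnᵢ = 1 + 0.5X.
Mole fractions y_i = n_i/n_T; K = p_M^3 / (p_Q^2) with p_i = y_i·P.
Equating to 24.2 bar and solving on 0 < X < 1: X = 0.713.
Then n_Q = 0.287, n_T = 1.36, so y_Q = 0.212.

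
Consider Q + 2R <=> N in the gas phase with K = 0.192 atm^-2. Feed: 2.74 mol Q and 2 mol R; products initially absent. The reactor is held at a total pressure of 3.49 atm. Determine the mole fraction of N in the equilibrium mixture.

Basis: 2 mol R initially; let X = conversion of R. Extent ξ = X.
Mole table: n_Q = 2.74 − X; n_R = 2 − 2X; n_N = X.
Summing: n_T = 4.74 − 2X.
Mole fractions y_i = n_i/n_T; K = p_N / (p_Q p_R^2) with p_i = y_i·P.
Substituting and setting equal to 0.192 atm^-2 gives a polynomial in X; the root in (0,1) is X = 0.445.
Then n_N = 0.445, n_T = 3.85, so y_N = 0.116.

y_N = 0.116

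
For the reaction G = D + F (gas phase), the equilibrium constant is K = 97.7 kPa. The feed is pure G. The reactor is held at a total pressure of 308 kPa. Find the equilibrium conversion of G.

X = 0.491

Take 1 mol G as basis and let X be its fractional conversion, so ξ = X.
Species balance: n_G = 1 − X; n_D = X; n_F = X.
n_T = Σnᵢ = 1 + X.
With p_i = (n_i/n_T)P, K = p_D p_F / (p_G).
Substituting and setting equal to 97.7 kPa gives a polynomial in X; the root in (0,1) is X = 0.491.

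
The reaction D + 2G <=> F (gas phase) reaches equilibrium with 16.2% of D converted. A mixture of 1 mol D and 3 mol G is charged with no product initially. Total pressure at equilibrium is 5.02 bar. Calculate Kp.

Kp = 0.0145 bar^-2

Take 1 mol D as basis and let X be its fractional conversion, so ξ = X.
Moles: n_D = 1 − X; n_G = 3 − 2X; n_F = X.
Total moles n_T = 4 − 2X.
At X = 0.162: n_D = 0.838, n_G = 2.68, n_F = 0.162, n_T = 3.68.
p_i = (n_i/n_T)·P. Kp = p_F / (p_D p_G^2) = 0.0145 bar^-2.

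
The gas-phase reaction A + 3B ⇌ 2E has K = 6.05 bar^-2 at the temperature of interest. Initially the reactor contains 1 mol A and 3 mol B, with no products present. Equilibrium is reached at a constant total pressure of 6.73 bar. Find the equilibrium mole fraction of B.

y_B = 0.261

Take 1 mol A as basis and let X be its fractional conversion, so ξ = X.
Moles: n_A = 1 − X; n_B = 3 − 3X; n_E = 2X.
n_T = Σnᵢ = 4 − 2X.
Mole fractions y_i = n_i/n_T; K = p_E^2 / (p_A p_B^3) with p_i = y_i·P.
Equating to 6.05 bar^-2 and solving on 0 < X < 1: X = 0.789.
Then n_B = 0.632, n_T = 2.42, so y_B = 0.261.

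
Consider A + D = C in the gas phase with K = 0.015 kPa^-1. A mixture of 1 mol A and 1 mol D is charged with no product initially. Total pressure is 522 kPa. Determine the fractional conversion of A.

Basis: 1 mol A initially; let X = conversion of A. Extent ξ = X.
At extent ξ: n_A = 1 − X; n_D = 1 − X; n_C = X.
Total moles n_T = 2 − X.
y_i = n_i/n_T, p_i = y_i·P. K = p_C / (p_A p_D).
Setting this equal to 0.015 kPa^-1 and taking the physical root (0 < X < 1) gives X = 0.663.

X = 0.663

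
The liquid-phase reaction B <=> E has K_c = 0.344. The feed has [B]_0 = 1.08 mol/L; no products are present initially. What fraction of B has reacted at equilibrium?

X = 0.256

Let X = conversion of B; extent ξ = 1.08·X mol/L.
Concentrations: [B] = 1.08 − 1.08X; [E] = 1.08X.
K_c = [E] / ([B]).
Setting equal to 0.344 and solving for X on (0,1) gives X = 0.256.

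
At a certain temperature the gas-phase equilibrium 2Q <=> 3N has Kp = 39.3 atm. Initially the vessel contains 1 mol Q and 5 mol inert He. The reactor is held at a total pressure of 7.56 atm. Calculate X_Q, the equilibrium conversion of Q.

Basis: 1 mol Q initially; let X = conversion of Q. Extent ξ = 0.5X.
Mole table: n_Q = 1 − X; n_N = 1.5X; n_I = 5 (inert).
n_T = Σnᵢ = 6 + 0.5X.
y_i = n_i/n_T, p_i = y_i·P. Kp = p_N^3 / (p_Q^2).
Substituting and setting equal to 39.3 atm gives a polynomial in X; the root in (0,1) is X = 0.780.

X = 0.780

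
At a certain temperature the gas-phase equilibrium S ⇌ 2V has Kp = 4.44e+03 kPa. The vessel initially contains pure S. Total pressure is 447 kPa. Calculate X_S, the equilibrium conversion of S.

Let X = conversion of S (basis 1 mol S); extent of reaction ξ = X.
At extent ξ: n_S = 1 − X; n_V = 2X.
Total moles n_T = 1 + X.
y_i = n_i/n_T, p_i = y_i·P. Kp = p_V^2 / (p_S).
Equating to 4.44e+03 kPa and solving on 0 < X < 1: X = 0.844.

X = 0.844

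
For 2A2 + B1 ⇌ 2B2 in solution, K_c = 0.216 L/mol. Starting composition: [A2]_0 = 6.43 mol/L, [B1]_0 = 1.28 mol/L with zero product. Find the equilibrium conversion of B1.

Let X = conversion of B1; extent ξ = 1.28·X mol/L.
Concentrations: [A2] = 6.43 − 2.56X; [B1] = 1.28 − 1.28X; [B2] = 2.56X.
K_c = [B2]^2 / ([A2]^2 [B1]).
Solving K_c = 0.216 for X ∈ (0,1): X = 0.617.

X = 0.617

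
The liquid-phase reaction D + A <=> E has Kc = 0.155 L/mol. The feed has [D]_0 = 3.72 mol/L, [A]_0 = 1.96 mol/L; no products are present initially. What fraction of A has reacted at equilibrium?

Let X = conversion of A; extent ξ = 1.96·X mol/L.
Concentrations: [D] = 3.72 − 1.96X; [A] = 1.96 − 1.96X; [E] = 1.96X.
Kc = [E] / ([D] [A]).
Setting equal to 0.155 and solving for X on (0,1) gives X = 0.324.

X = 0.324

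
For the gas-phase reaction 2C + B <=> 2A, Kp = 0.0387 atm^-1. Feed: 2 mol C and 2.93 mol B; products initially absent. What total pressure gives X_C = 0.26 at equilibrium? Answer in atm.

Let X = conversion of C (basis 2 mol C); extent of reaction ξ = X.
At extent ξ: n_C = 2 − 2X; n_B = 2.93 − X; n_A = 2X.
n_T = Σnᵢ = 4.93 − X.
Kp = p_A^2 / (p_C^2 p_B) with p_i = (n_i/n_T)·P.
At X = 0.26: the mole-fraction product g(X) = Π y_i^ν_i = 0.2159. Since Kp = g(X)·P^{-1}, P = (g/Kp)^(1/1) = (0.2159/0.0387)^(1/1) = 5.58 atm.

P = 5.58 atm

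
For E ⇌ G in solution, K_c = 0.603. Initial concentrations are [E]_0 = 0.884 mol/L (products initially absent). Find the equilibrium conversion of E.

X = 0.376

Let X = conversion of E; extent ξ = 0.884·X mol/L.
Concentrations: [E] = 0.884 − 0.884X; [G] = 0.884X.
K_c = [G] / ([E]).
Equating to 0.603: the physical root is X = 0.376.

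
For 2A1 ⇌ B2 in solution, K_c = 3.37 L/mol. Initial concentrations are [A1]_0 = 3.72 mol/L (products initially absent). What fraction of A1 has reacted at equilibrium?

X = 0.819

Let X = conversion of A1; extent ξ = 3.72X/2 mol/L.
Concentrations: [A1] = 3.72 − 3.72X; [B2] = 1.86X.
K_c = [B2] / ([A1]^2).
Equating to 3.37 L/mol: the physical root is X = 0.819.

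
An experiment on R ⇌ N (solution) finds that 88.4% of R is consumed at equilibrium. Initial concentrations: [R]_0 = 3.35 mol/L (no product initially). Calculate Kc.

Kc = 7.62

Let X = conversion of R.
Concentrations: [R] = 3.35 − 3.35X; [N] = 3.35X.
At X = 0.884: [R] = 0.389, [N] = 2.96.
Kc = [N] / ([R]) = 7.62.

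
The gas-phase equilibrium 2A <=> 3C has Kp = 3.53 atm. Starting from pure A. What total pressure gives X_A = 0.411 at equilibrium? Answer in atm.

P = 6.3 atm

Let X = conversion of A (basis 1 mol A); extent of reaction ξ = 0.5X.
At extent ξ: n_A = 1 − X; n_C = 1.5X.
Total moles n_T = 1 + 0.5X.
Kp = p_C^3 / (p_A^2) with p_i = (n_i/n_T)·P.
At X = 0.411: the mole-fraction product g(X) = Π y_i^ν_i = 0.5603. Since Kp = g(X)·P^{1}, P = (Kp/g)^(1/1) = (3.53/0.5603)^(1/1) = 6.3 atm.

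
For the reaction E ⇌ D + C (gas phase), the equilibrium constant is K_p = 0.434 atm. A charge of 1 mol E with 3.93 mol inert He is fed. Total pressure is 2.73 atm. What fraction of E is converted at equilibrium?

Take 1 mol E as basis and let X be its fractional conversion, so ξ = X.
Mole table: n_E = 1 − X; n_D = X; n_C = X; n_I = 3.93 (inert).
n_T = Σnᵢ = 4.93 + X.
Mole fractions y_i = n_i/n_T; K_p = p_D p_C / (p_E) with p_i = y_i·P.
Equating to 0.434 atm and solving on 0 < X < 1: X = 0.596.

X = 0.596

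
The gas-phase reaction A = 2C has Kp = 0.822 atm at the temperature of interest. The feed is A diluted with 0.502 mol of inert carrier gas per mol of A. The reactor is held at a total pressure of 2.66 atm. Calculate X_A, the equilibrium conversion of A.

Take 1 mol A as basis and let X be its fractional conversion, so ξ = X.
Species balance: n_A = 1 − X; n_C = 2X; n_I = 0.502 (inert).
n_T = Σnᵢ = 1.5 + X.
Mole fractions y_i = n_i/n_T; Kp = p_C^2 / (p_A) with p_i = y_i·P.
Substituting and setting equal to 0.822 atm gives a polynomial in X; the root in (0,1) is X = 0.311.

X = 0.311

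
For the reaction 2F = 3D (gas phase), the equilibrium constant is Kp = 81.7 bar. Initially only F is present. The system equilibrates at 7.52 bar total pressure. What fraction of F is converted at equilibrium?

X = 0.712

Take 1 mol F as basis and let X be its fractional conversion, so ξ = 0.5X.
At extent ξ: n_F = 1 − X; n_D = 1.5X.
Summing: n_T = 1 + 0.5X.
With p_i = (n_i/n_T)P, Kp = p_D^3 / (p_F^2).
Equating to 81.7 bar and solving on 0 < X < 1: X = 0.712.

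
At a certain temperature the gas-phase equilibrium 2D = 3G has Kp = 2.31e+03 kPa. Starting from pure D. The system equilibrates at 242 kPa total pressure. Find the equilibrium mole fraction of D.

Take 1 mol D as basis and let X be its fractional conversion, so ξ = 0.5X.
Moles: n_D = 1 − X; n_G = 1.5X.
n_T = Σnᵢ = 1 + 0.5X.
With p_i = (n_i/n_T)P, Kp = p_G^3 / (p_D^2).
This yields a degree-3 equation in X; solving on (0,1), X = 0.700.
Then n_D = 0.3, n_T = 1.35, so y_D = 0.222.

y_D = 0.222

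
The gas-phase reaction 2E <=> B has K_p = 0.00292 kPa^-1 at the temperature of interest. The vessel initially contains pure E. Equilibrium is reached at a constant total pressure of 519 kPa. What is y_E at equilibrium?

y_E = 0.547

Take 1 mol E as basis and let X be its fractional conversion, so ξ = 0.5X.
Mole table: n_E = 1 − X; n_B = 0.5X.
Summing: n_T = 1 − 0.5X.
y_i = n_i/n_T, p_i = y_i·P. K_p = p_B / (p_E^2).
Equating to 0.00292 kPa^-1 and solving on 0 < X < 1: X = 0.624.
Then n_E = 0.376, n_T = 0.688, so y_E = 0.547.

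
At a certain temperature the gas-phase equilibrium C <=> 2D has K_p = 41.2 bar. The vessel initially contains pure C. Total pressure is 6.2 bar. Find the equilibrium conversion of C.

X = 0.790

Take 1 mol C as basis and let X be its fractional conversion, so ξ = X.
Mole table: n_C = 1 − X; n_D = 2X.
Total moles n_T = 1 + X.
With p_i = (n_i/n_T)P, K_p = p_D^2 / (p_C).
This yields a degree-2 equation in X; solving on (0,1), X = 0.790.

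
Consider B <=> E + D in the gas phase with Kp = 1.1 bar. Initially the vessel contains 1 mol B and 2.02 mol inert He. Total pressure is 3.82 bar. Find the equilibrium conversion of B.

X = 0.626

Basis: 1 mol B initially; let X = conversion of B. Extent ξ = X.
Species balance: n_B = 1 − X; n_E = X; n_D = X; n_I = 2.02 (inert).
Summing: n_T = 3.02 + X.
Mole fractions y_i = n_i/n_T; Kp = p_E p_D / (p_B) with p_i = y_i·P.
Equating to 1.1 bar and solving on 0 < X < 1: X = 0.626.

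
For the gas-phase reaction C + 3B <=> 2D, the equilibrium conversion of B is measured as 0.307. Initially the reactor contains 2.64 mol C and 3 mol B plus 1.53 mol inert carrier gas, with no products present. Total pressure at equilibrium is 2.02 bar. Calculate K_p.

Let X = conversion of B (basis 3 mol B); extent of reaction ξ = X.
At extent ξ: n_C = 2.64 − X; n_B = 3 − 3X; n_D = 2X; n_I = 1.53 (inert).
Summing: n_T = 7.17 − 2X.
At X = 0.307: n_C = 2.33, n_B = 2.08, n_D = 0.614, n_T = 6.56.
p_i = (n_i/n_T)·P. K_p = p_D^2 / (p_C p_B^3) = 0.189 bar^-2.

K_p = 0.189 bar^-2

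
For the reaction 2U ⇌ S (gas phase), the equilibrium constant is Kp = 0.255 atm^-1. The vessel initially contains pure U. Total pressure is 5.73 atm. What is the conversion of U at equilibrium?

X = 0.618

Take 1 mol U as basis and let X be its fractional conversion, so ξ = 0.5X.
Moles: n_U = 1 − X; n_S = 0.5X.
Total moles n_T = 1 − 0.5X.
Mole fractions y_i = n_i/n_T; Kp = p_S / (p_U^2) with p_i = y_i·P.
Setting this equal to 0.255 atm^-1 and taking the physical root (0 < X < 1) gives X = 0.618.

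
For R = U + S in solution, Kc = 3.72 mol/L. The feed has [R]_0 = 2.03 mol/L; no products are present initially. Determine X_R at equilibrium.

Let X = conversion of R; extent ξ = 2.03·X mol/L.
Concentrations: [R] = 2.03 − 2.03X; [U] = 2.03X; [S] = 2.03X.
Kc = [U] [S] / ([R]).
Setting equal to 3.72 and solving for X on (0,1) gives X = 0.718.

X = 0.718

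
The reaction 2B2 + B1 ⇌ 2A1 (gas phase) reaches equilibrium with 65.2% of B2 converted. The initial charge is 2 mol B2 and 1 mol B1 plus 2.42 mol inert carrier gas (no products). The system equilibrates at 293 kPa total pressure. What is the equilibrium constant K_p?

K_p = 0.164 kPa^-1

Take 2 mol B2 as basis and let X be its fractional conversion, so ξ = X.
At extent ξ: n_B2 = 2 − 2X; n_B1 = 1 − X; n_A1 = 2X; n_I = 2.42 (inert).
Total moles n_T = 5.42 − X.
At X = 0.652: n_B2 = 0.696, n_B1 = 0.348, n_A1 = 1.3, n_T = 4.77.
p_i = (n_i/n_T)·P. K_p = p_A1^2 / (p_B2^2 p_B1) = 0.164 kPa^-1.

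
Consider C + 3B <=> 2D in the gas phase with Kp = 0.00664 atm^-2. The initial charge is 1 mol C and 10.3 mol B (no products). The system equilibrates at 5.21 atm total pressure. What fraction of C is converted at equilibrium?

X = 0.420

Basis: 1 mol C initially; let X = conversion of C. Extent ξ = X.
At extent ξ: n_C = 1 − X; n_B = 10.3 − 3X; n_D = 2X.
Total moles n_T = 11.3 − 2X.
Mole fractions y_i = n_i/n_T; Kp = p_D^2 / (p_C p_B^3) with p_i = y_i·P.
Equating to 0.00664 atm^-2 and solving on 0 < X < 1: X = 0.420.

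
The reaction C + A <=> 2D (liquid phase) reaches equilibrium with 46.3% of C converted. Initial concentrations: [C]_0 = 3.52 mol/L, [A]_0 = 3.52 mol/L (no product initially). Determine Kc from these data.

Kc = 2.97

Let X = conversion of C.
Concentrations: [C] = 3.52 − 3.52X; [A] = 3.52 − 3.52X; [D] = 7.04X.
At X = 0.463: [C] = 1.89, [A] = 1.89, [D] = 3.26.
Kc = [D]^2 / ([C] [A]) = 2.97.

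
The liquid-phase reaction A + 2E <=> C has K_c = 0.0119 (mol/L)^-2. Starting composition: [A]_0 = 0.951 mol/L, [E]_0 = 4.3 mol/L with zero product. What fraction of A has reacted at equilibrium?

X = 0.160

Let X = conversion of A; extent ξ = 0.951·X mol/L.
Concentrations: [A] = 0.951 − 0.951X; [E] = 4.3 − 1.9X; [C] = 0.951X.
K_c = [C] / ([A] [E]^2).
This equals 0.0119 at X = 0.160 (the root in 0 < X < 1).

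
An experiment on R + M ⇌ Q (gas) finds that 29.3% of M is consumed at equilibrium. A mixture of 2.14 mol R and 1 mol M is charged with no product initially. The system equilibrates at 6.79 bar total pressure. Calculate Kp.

Kp = 0.0941 bar^-1

Basis: 1 mol M initially; let X = conversion of M. Extent ξ = X.
At extent ξ: n_R = 2.14 − X; n_M = 1 − X; n_Q = X.
Total moles n_T = 3.14 − X.
At X = 0.293: n_R = 1.85, n_M = 0.707, n_Q = 0.293, n_T = 2.85.
p_i = (n_i/n_T)·P. Kp = p_Q / (p_R p_M) = 0.0941 bar^-1.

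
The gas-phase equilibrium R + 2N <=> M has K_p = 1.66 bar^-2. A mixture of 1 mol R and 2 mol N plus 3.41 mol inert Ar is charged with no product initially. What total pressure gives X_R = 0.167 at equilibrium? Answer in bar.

Let X = conversion of R (basis 1 mol R); extent of reaction ξ = X.
Moles: n_R = 1 − X; n_N = 2 − 2X; n_M = X; n_I = 3.41 (inert).
n_T = Σnᵢ = 6.41 − 2X.
K_p = p_M / (p_R p_N^2) with p_i = (n_i/n_T)·P.
At X = 0.167: the mole-fraction product g(X) = Π y_i^ν_i = 2.667. Since K_p = g(X)·P^{-2}, P = (g/K_p)^(1/2) = (2.667/1.66)^(1/2) = 1.27 bar.

P = 1.27 bar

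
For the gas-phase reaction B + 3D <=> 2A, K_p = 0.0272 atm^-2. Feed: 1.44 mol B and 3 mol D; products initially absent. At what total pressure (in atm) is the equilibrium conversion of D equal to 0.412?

P = 7.61 atm

Basis: 3 mol D initially; let X = conversion of D. Extent ξ = X.
Mole table: n_B = 1.44 − X; n_D = 3 − 3X; n_A = 2X.
n_T = Σnᵢ = 4.44 − 2X.
K_p = p_A^2 / (p_B p_D^3) with p_i = (n_i/n_T)·P.
At X = 0.412: the mole-fraction product g(X) = Π y_i^ν_i = 1.573. Since K_p = g(X)·P^{-2}, P = (g/K_p)^(1/2) = (1.573/0.0272)^(1/2) = 7.61 atm.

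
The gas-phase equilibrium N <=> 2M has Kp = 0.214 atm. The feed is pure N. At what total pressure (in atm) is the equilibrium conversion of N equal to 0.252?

Take 1 mol N as basis and let X be its fractional conversion, so ξ = X.
Mole table: n_N = 1 − X; n_M = 2X.
Total moles n_T = 1 + X.
Kp = p_M^2 / (p_N) with p_i = (n_i/n_T)·P.
At X = 0.252: the mole-fraction product g(X) = Π y_i^ν_i = 0.2712. Since Kp = g(X)·P^{1}, P = (Kp/g)^(1/1) = (0.214/0.2712)^(1/1) = 0.789 atm.

P = 0.789 atm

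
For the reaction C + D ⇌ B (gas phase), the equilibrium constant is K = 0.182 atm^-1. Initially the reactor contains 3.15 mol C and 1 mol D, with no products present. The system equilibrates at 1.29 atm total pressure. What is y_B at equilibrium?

Let X = conversion of D (basis 1 mol D); extent of reaction ξ = X.
At extent ξ: n_C = 3.15 − X; n_D = 1 − X; n_B = X.
Total moles n_T = 4.15 − X.
y_i = n_i/n_T, p_i = y_i·P. K = p_B / (p_C p_D).
This yields a degree-2 equation in X; solving on (0,1), X = 0.150.
Then n_B = 0.15, n_T = 4, so y_B = 0.037.

y_B = 0.037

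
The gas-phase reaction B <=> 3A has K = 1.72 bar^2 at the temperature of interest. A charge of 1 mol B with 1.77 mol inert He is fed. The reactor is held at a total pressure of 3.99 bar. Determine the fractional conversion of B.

Let X = conversion of B (basis 1 mol B); extent of reaction ξ = X.
Mole table: n_B = 1 − X; n_A = 3X; n_I = 1.77 (inert).
Total moles n_T = 2.77 + 2X.
y_i = n_i/n_T, p_i = y_i·P. K = p_A^3 / (p_B).
Substituting and setting equal to 1.72 bar^2 gives a polynomial in X; the root in (0,1) is X = 0.316.

X = 0.316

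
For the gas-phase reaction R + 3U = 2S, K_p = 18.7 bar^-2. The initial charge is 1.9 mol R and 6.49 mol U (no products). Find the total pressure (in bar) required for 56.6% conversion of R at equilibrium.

Basis: 1.9 mol R initially; let X = conversion of R. Extent ξ = 1.9X.
Species balance: n_R = 1.9 − 1.9X; n_U = 6.49 − 5.7X; n_S = 3.8X.
n_T = Σnᵢ = 8.39 − 3.8X.
K_p = p_S^2 / (p_R p_U^3) with p_i = (n_i/n_T)·P.
At X = 0.566: the mole-fraction product g(X) = Π y_i^ν_i = 6.281. Since K_p = g(X)·P^{-2}, P = (g/K_p)^(1/2) = (6.281/18.7)^(1/2) = 0.58 bar.

P = 0.58 bar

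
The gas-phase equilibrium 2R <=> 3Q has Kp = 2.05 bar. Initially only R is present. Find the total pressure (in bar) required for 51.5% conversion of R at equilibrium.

P = 1.32 bar

Basis: 1 mol R initially; let X = conversion of R. Extent ξ = 0.5X.
At extent ξ: n_R = 1 − X; n_Q = 1.5X.
Total moles n_T = 1 + 0.5X.
Kp = p_Q^3 / (p_R^2) with p_i = (n_i/n_T)·P.
At X = 0.515: the mole-fraction product g(X) = Π y_i^ν_i = 1.558. Since Kp = g(X)·P^{1}, P = (Kp/g)^(1/1) = (2.05/1.558)^(1/1) = 1.32 bar.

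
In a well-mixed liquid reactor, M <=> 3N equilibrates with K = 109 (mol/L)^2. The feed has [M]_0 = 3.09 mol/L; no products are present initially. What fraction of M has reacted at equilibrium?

Let X = conversion of M; extent ξ = 3.09·X mol/L.
Concentrations: [M] = 3.09 − 3.09X; [N] = 9.27X.
K = [N]^3 / ([M]).
Setting equal to 109 and solving for X on (0,1) gives X = 0.568.

X = 0.568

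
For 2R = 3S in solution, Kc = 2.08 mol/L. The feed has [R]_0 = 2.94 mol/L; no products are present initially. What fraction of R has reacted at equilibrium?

Let X = conversion of R; extent ξ = 2.94X/2 mol/L.
Concentrations: [R] = 2.94 − 2.94X; [S] = 4.41X.
Kc = [S]^3 / ([R]^2).
Setting equal to 2.08 and solving for X on (0,1) gives X = 0.415.

X = 0.415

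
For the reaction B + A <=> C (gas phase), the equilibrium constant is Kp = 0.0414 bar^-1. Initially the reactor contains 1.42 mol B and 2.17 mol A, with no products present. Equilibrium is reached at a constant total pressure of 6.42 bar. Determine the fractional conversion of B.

Let X = conversion of B (basis 1.42 mol B); extent of reaction ξ = 1.42X.
Mole table: n_B = 1.42 − 1.42X; n_A = 2.17 − 1.42X; n_C = 1.42X.
n_T = Σnᵢ = 3.59 − 1.42X.
Mole fractions y_i = n_i/n_T; Kp = p_C / (p_B p_A) with p_i = y_i·P.
This yields a degree-2 equation in X; solving on (0,1), X = 0.134.

X = 0.134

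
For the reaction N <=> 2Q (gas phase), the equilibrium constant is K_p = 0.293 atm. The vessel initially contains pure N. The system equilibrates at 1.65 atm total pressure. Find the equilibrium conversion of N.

X = 0.206

Let X = conversion of N (basis 1 mol N); extent of reaction ξ = X.
Moles: n_N = 1 − X; n_Q = 2X.
Summing: n_T = 1 + X.
With p_i = (n_i/n_T)P, K_p = p_Q^2 / (p_N).
This yields a degree-2 equation in X; solving on (0,1), X = 0.206.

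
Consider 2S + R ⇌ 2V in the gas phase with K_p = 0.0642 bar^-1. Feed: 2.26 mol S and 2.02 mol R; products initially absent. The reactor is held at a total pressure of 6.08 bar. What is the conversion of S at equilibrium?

Take 2.26 mol S as basis and let X be its fractional conversion, so ξ = 1.13X.
Moles: n_S = 2.26 − 2.26X; n_R = 2.02 − 1.13X; n_V = 2.26X.
Total moles n_T = 4.28 − 1.13X.
With p_i = (n_i/n_T)P, K_p = p_V^2 / (p_S^2 p_R).
This yields a degree-3 equation in X; solving on (0,1), X = 0.290.

X = 0.290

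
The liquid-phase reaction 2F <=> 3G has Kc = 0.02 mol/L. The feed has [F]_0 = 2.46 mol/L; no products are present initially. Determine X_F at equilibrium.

X = 0.123

Let X = conversion of F; extent ξ = 2.46X/2 mol/L.
Concentrations: [F] = 2.46 − 2.46X; [G] = 3.69X.
Kc = [G]^3 / ([F]^2).
This equals 0.02 at X = 0.123 (the root in 0 < X < 1).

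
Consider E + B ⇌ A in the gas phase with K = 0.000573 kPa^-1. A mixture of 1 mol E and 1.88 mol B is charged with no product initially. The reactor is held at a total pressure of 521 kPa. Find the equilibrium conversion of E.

Let X = conversion of E (basis 1 mol E); extent of reaction ξ = X.
At extent ξ: n_E = 1 − X; n_B = 1.88 − X; n_A = X.
Total moles n_T = 2.88 − X.
With p_i = (n_i/n_T)P, K = p_A / (p_E p_B).
Equating to 0.000573 kPa^-1 and solving on 0 < X < 1: X = 0.159.

X = 0.159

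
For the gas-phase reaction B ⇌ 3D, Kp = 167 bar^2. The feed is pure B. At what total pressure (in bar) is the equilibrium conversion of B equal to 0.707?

Basis: 1 mol B initially; let X = conversion of B. Extent ξ = X.
Mole table: n_B = 1 − X; n_D = 3X.
n_T = Σnᵢ = 1 + 2X.
Kp = p_D^3 / (p_B) with p_i = (n_i/n_T)·P.
At X = 0.707: the mole-fraction product g(X) = Π y_i^ν_i = 5.588. Since Kp = g(X)·P^{2}, P = (Kp/g)^(1/2) = (167/5.588)^(1/2) = 5.47 bar.

P = 5.47 bar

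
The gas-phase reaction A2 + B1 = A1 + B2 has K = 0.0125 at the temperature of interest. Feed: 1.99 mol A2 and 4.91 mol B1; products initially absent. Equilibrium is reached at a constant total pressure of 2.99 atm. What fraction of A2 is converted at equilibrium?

Basis: 1.99 mol A2 initially; let X = conversion of A2. Extent ξ = 1.99X.
Mole table: n_A2 = 1.99 − 1.99X; n_B1 = 4.91 − 1.99X; n_A1 = 1.99X; n_B2 = 1.99X.
Since Δν = 0, n_T = 6.9 throughout.
With p_i = (n_i/n_T)P, K = p_A1 p_B2 / (p_A2 p_B1).
Substituting and setting equal to 0.0125 gives a polynomial in X; the root in (0,1) is X = 0.156.

X = 0.156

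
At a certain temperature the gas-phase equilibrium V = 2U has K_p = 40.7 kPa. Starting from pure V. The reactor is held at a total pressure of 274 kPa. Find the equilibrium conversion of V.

Basis: 1 mol V initially; let X = conversion of V. Extent ξ = X.
Mole table: n_V = 1 − X; n_U = 2X.
Total moles n_T = 1 + X.
y_i = n_i/n_T, p_i = y_i·P. K_p = p_U^2 / (p_V).
Substituting and setting equal to 40.7 kPa gives a polynomial in X; the root in (0,1) is X = 0.189.

X = 0.189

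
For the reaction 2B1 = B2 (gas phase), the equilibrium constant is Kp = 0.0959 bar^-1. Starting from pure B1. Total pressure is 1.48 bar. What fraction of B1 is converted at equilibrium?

Basis: 1 mol B1 initially; let X = conversion of B1. Extent ξ = 0.5X.
Moles: n_B1 = 1 − X; n_B2 = 0.5X.
Summing: n_T = 1 − 0.5X.
y_i = n_i/n_T, p_i = y_i·P. Kp = p_B2 / (p_B1^2).
Substituting and setting equal to 0.0959 bar^-1 gives a polynomial in X; the root in (0,1) is X = 0.201.

X = 0.201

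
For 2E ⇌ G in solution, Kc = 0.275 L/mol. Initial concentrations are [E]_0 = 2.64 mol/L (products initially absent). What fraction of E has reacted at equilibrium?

Let X = conversion of E; extent ξ = 2.64X/2 mol/L.
Concentrations: [E] = 2.64 − 2.64X; [G] = 1.32X.
Kc = [G] / ([E]^2).
Setting equal to 0.275 and solving for X on (0,1) gives X = 0.446.

X = 0.446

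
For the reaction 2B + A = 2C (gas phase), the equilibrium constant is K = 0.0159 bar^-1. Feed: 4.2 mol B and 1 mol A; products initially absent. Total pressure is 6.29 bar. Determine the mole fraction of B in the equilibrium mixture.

y_B = 0.752

Take 1 mol A as basis and let X be its fractional conversion, so ξ = X.
At extent ξ: n_B = 4.2 − 2X; n_A = 1 − X; n_C = 2X.
n_T = Σnᵢ = 5.2 − X.
y_i = n_i/n_T, p_i = y_i·P. K = p_C^2 / (p_B^2 p_A).
Substituting and setting equal to 0.0159 bar^-1 gives a polynomial in X; the root in (0,1) is X = 0.232.
Then n_B = 3.74, n_T = 4.97, so y_B = 0.752.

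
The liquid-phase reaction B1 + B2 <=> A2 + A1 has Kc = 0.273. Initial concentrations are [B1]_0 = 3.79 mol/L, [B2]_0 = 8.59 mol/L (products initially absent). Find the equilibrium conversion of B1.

Let X = conversion of B1; extent ξ = 3.79·X mol/L.
Concentrations: [B1] = 3.79 − 3.79X; [B2] = 8.59 − 3.79X; [A2] = 3.79X; [A1] = 3.79X.
Kc = [A2] [A1] / ([B1] [B2]).
This equals 0.273 at X = 0.495 (the root in 0 < X < 1).

X = 0.495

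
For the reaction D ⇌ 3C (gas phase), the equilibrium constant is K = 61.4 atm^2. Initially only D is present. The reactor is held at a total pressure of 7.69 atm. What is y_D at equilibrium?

Basis: 1 mol D initially; let X = conversion of D. Extent ξ = X.
Species balance: n_D = 1 − X; n_C = 3X.
Summing: n_T = 1 + 2X.
With p_i = (n_i/n_T)P, K = p_C^3 / (p_D).
Equating to 61.4 atm^2 and solving on 0 < X < 1: X = 0.423.
Then n_D = 0.577, n_T = 1.85, so y_D = 0.313.

y_D = 0.313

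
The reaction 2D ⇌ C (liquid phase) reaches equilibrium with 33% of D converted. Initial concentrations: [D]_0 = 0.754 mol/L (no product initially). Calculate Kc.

Kc = 0.487 L/mol

Let X = conversion of D.
Concentrations: [D] = 0.754 − 0.754X; [C] = 0.377X.
At X = 0.33: [D] = 0.505, [C] = 0.124.
Kc = [C] / ([D]^2) = 0.487 L/mol.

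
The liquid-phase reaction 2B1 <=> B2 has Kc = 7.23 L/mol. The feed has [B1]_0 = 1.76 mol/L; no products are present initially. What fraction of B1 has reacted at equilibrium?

Let X = conversion of B1; extent ξ = 1.76X/2 mol/L.
Concentrations: [B1] = 1.76 − 1.76X; [B2] = 0.88X.
Kc = [B2] / ([B1]^2).
This equals 7.23 at X = 0.820 (the root in 0 < X < 1).

X = 0.820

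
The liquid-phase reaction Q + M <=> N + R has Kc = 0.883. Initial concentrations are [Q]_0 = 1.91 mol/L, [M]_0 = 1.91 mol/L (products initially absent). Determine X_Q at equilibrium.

X = 0.484

Let X = conversion of Q; extent ξ = 1.91·X mol/L.
Concentrations: [Q] = 1.91 − 1.91X; [M] = 1.91 − 1.91X; [N] = 1.91X; [R] = 1.91X.
Kc = [N] [R] / ([Q] [M]).
This equals 0.883 at X = 0.484 (the root in 0 < X < 1).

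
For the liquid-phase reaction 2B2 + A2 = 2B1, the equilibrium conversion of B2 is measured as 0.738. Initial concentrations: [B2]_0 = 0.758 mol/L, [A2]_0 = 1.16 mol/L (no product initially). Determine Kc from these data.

Let X = conversion of B2.
Concentrations: [B2] = 0.758 − 0.758X; [A2] = 1.16 − 0.379X; [B1] = 0.758X.
At X = 0.738: [B2] = 0.199, [A2] = 0.88, [B1] = 0.559.
Kc = [B1]^2 / ([B2]^2 [A2]) = 9.01 L/mol.

Kc = 9.01 L/mol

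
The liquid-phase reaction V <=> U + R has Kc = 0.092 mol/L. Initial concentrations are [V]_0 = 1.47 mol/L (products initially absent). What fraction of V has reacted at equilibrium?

X = 0.221

Let X = conversion of V; extent ξ = 1.47·X mol/L.
Concentrations: [V] = 1.47 − 1.47X; [U] = 1.47X; [R] = 1.47X.
Kc = [U] [R] / ([V]).
This equals 0.092 at X = 0.221 (the root in 0 < X < 1).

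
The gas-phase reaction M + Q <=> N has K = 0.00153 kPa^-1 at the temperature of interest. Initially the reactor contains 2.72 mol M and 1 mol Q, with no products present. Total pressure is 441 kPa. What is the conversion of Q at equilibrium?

X = 0.323

Let X = conversion of Q (basis 1 mol Q); extent of reaction ξ = X.
At extent ξ: n_M = 2.72 − X; n_Q = 1 − X; n_N = X.
n_T = Σnᵢ = 3.72 − X.
Mole fractions y_i = n_i/n_T; K = p_N / (p_M p_Q) with p_i = y_i·P.
This yields a degree-2 equation in X; solving on (0,1), X = 0.323.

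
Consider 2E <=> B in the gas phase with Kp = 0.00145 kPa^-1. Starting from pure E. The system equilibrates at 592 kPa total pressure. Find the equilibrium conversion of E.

Take 1 mol E as basis and let X be its fractional conversion, so ξ = 0.5X.
Species balance: n_E = 1 − X; n_B = 0.5X.
Summing: n_T = 1 − 0.5X.
y_i = n_i/n_T, p_i = y_i·P. Kp = p_B / (p_E^2).
Setting this equal to 0.00145 kPa^-1 and taking the physical root (0 < X < 1) gives X = 0.525.

X = 0.525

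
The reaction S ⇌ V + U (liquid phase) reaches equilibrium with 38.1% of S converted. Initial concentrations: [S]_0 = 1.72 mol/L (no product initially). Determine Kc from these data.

Kc = 0.403 mol/L

Let X = conversion of S.
Concentrations: [S] = 1.72 − 1.72X; [V] = 1.72X; [U] = 1.72X.
At X = 0.381: [S] = 1.06, [V] = 0.655, [U] = 0.655.
Kc = [V] [U] / ([S]) = 0.403 mol/L.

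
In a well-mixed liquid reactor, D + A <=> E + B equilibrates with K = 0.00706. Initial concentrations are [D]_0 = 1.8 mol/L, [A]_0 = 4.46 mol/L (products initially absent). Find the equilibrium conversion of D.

Let X = conversion of D; extent ξ = 1.8·X mol/L.
Concentrations: [D] = 1.8 − 1.8X; [A] = 4.46 − 1.8X; [E] = 1.8X; [B] = 1.8X.
K = [E] [B] / ([D] [A]).
Solving K = 0.00706 for X ∈ (0,1): X = 0.121.

X = 0.121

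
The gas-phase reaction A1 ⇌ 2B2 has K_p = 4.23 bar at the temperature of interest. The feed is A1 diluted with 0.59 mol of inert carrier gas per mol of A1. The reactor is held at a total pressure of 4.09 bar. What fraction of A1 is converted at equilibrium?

X = 0.514

Basis: 1 mol A1 initially; let X = conversion of A1. Extent ξ = X.
Moles: n_A1 = 1 − X; n_B2 = 2X; n_I = 0.59 (inert).
n_T = Σnᵢ = 1.59 + X.
With p_i = (n_i/n_T)P, K_p = p_B2^2 / (p_A1).
Setting this equal to 4.23 bar and taking the physical root (0 < X < 1) gives X = 0.514.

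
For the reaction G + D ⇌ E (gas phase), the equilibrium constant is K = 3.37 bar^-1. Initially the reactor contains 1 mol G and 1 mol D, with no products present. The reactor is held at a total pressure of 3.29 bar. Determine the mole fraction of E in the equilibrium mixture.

y_E = 0.553

Take 1 mol G as basis and let X be its fractional conversion, so ξ = X.
Mole table: n_G = 1 − X; n_D = 1 − X; n_E = X.
Total moles n_T = 2 − X.
y_i = n_i/n_T, p_i = y_i·P. K = p_E / (p_G p_D).
Equating to 3.37 bar^-1 and solving on 0 < X < 1: X = 0.712.
Then n_E = 0.712, n_T = 1.29, so y_E = 0.553.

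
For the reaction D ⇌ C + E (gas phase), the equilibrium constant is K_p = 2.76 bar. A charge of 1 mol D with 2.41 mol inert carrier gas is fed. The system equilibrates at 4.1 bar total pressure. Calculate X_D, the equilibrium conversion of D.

Take 1 mol D as basis and let X be its fractional conversion, so ξ = X.
At extent ξ: n_D = 1 − X; n_C = X; n_E = X; n_I = 2.41 (inert).
n_T = Σnᵢ = 3.41 + X.
Mole fractions y_i = n_i/n_T; K_p = p_C p_E / (p_D) with p_i = y_i·P.
Equating to 2.76 bar and solving on 0 < X < 1: X = 0.783.

X = 0.783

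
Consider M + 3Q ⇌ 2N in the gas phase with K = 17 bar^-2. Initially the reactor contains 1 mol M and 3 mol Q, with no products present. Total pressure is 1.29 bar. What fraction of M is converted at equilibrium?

Take 1 mol M as basis and let X be its fractional conversion, so ξ = X.
Mole table: n_M = 1 − X; n_Q = 3 − 3X; n_N = 2X.
Total moles n_T = 4 − 2X.
With p_i = (n_i/n_T)P, K = p_N^2 / (p_M p_Q^3).
Setting this equal to 17 bar^-2 and taking the physical root (0 < X < 1) gives X = 0.644.

X = 0.644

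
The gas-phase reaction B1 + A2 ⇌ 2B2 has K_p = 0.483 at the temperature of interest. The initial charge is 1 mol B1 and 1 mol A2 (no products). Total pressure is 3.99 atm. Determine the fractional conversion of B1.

Take 1 mol B1 as basis and let X be its fractional conversion, so ξ = X.
At extent ξ: n_B1 = 1 − X; n_A2 = 1 − X; n_B2 = 2X.
Since Δν = 0, n_T = 2 throughout.
Mole fractions y_i = n_i/n_T; K_p = p_B2^2 / (p_B1 p_A2) with p_i = y_i·P.
This yields a degree-2 equation in X; solving on (0,1), X = 0.258.

X = 0.258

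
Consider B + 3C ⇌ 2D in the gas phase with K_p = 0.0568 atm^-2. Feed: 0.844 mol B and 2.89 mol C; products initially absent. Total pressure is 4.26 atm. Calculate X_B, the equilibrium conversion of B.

X = 0.378

Basis: 0.844 mol B initially; let X = conversion of B. Extent ξ = 0.844X.
Moles: n_B = 0.844 − 0.844X; n_C = 2.89 − 2.53X; n_D = 1.69X.
Summing: n_T = 3.73 − 1.69X.
With p_i = (n_i/n_T)P, K_p = p_D^2 / (p_B p_C^3).
This yields a degree-4 equation in X; solving on (0,1), X = 0.378.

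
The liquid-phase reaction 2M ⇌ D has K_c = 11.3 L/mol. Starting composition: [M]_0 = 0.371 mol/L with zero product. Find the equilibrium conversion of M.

Let X = conversion of M; extent ξ = 0.371X/2 mol/L.
Concentrations: [M] = 0.371 − 0.371X; [D] = 0.185X.
K_c = [D] / ([M]^2).
Solving K_c = 11.3 for X ∈ (0,1): X = 0.709.

X = 0.709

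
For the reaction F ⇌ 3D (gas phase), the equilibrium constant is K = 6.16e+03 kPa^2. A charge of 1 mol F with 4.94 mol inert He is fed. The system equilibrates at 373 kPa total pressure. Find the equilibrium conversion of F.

Let X = conversion of F (basis 1 mol F); extent of reaction ξ = X.
Species balance: n_F = 1 − X; n_D = 3X; n_I = 4.94 (inert).
Total moles n_T = 5.94 + 2X.
y_i = n_i/n_T, p_i = y_i·P. K = p_D^3 / (p_F).
Setting this equal to 6.16e+03 kPa^2 and taking the physical root (0 < X < 1) gives X = 0.360.

X = 0.360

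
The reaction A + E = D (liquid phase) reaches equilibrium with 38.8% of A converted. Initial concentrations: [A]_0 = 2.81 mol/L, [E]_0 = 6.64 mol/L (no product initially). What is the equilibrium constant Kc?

Kc = 0.114 L/mol

Let X = conversion of A.
Concentrations: [A] = 2.81 − 2.81X; [E] = 6.64 − 2.81X; [D] = 2.81X.
At X = 0.388: [A] = 1.72, [E] = 5.55, [D] = 1.09.
Kc = [D] / ([A] [E]) = 0.114 L/mol.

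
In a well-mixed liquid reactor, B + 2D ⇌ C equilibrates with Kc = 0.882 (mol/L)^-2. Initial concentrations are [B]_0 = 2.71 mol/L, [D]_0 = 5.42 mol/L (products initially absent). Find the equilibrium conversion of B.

X = 0.700

Let X = conversion of B; extent ξ = 2.71·X mol/L.
Concentrations: [B] = 2.71 − 2.71X; [D] = 5.42 − 5.42X; [C] = 2.71X.
Kc = [C] / ([B] [D]^2).
This equals 0.882 at X = 0.700 (the root in 0 < X < 1).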